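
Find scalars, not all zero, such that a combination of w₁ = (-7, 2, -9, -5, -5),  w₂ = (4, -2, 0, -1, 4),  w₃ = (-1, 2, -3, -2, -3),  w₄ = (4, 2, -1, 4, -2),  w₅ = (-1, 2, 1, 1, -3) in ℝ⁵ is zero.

Set up α₁w₁ + … + α₅w₅ = 0 and solve the homogeneous system.
One solution (up to scaling) is (1, 2, -2, 0, 3).

w₁ + 2w₂ - 2w₃ + 3w₅ = 0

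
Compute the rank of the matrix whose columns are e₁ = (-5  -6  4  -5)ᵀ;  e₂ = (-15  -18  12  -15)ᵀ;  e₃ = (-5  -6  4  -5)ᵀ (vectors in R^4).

Form the matrix with e₁, e₂, e₃ as columns and reduce.
There is 1 pivot column, so rank = 1.

1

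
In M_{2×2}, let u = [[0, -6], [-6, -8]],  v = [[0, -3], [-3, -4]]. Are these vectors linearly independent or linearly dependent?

Write each element as a coordinate vector in ℝ⁴ using {E₁₁, E₁₂, E₂₁, E₂₂}.
One vector is a scalar multiple of another, so the set is dependent.

linearly dependent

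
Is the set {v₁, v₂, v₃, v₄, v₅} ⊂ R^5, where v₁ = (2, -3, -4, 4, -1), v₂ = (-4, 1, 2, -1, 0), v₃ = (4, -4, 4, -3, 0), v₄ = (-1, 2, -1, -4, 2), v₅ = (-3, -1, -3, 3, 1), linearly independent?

Row-reduce the matrix whose columns are v₁, v₂, v₃, v₄, v₅.
The reduction yields 5 nonzero rows, so the rank is 5.
Since rank = 5 (the number of vectors), the set is linearly independent.

linearly independent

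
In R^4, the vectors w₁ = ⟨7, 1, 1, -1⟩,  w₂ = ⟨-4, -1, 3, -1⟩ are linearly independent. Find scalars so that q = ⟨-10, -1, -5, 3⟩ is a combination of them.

Write q = c₁w₁ + c₂w₂ and equate components.
The system has the unique solution (c₁, c₂) = (-2, -1).

q = -2w₁ - w₂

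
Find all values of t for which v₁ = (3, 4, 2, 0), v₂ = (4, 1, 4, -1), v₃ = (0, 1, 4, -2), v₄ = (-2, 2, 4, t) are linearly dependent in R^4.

Place the vectors as rows of a 4×4 matrix; dependence ⇔ determinant zero.
Expanding, det = -56*t - 136.
Solving -56*t - 136 = 0 yields t = -17/7.

t = -17/7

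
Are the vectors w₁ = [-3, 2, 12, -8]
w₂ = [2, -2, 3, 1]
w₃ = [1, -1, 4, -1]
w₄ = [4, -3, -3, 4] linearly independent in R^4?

linearly dependent

Place the vectors as rows of a 4×4 matrix and reduce to echelon form.
The reduction yields 3 nonzero rows, so the rank is 3.
Since rank 3 < 4, the set is linearly dependent.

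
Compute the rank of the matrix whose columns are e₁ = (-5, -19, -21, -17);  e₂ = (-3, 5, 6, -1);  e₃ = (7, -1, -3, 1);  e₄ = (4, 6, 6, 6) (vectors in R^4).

Apply Gaussian elimination to the matrix whose rows are e₁, e₂, e₃, e₄.
The echelon form has 3 nonzero rows, so the rank is 3.

rank 3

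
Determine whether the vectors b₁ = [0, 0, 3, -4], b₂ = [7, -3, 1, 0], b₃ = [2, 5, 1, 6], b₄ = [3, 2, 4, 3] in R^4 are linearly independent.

Form the 4×4 matrix with these as columns; its determinant is 475.
A nonzero determinant means the columns are linearly independent.

linearly independent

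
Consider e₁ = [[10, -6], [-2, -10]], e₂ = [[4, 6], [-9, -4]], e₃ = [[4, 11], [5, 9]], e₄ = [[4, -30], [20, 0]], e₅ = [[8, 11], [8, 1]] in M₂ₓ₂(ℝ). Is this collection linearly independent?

linearly dependent

Take coordinates with respect to the standard basis {E₁₁, E₁₂, E₂₁, E₂₂}.
There are 5 vectors in a 4-dimensional space, so they cannot be linearly independent.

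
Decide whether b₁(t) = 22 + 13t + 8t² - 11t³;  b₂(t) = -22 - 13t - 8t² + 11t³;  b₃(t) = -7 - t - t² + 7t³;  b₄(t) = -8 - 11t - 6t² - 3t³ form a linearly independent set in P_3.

linearly dependent

Take coordinates with respect to the standard basis {1, t, …, t³}.
The matrix [b₁|b₂|b₃|b₄] has determinant 0.
A zero determinant means the columns are linearly dependent.
Indeed b₁ + b₂ = 0.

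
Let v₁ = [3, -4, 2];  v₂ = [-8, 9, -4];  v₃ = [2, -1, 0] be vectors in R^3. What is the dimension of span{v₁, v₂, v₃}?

Row-reduce the 3×3 matrix with these as rows.
Exactly 2 pivots survive; hence the rank is 2.

2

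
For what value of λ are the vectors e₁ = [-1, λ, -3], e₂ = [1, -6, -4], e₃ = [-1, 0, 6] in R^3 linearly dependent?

λ = 27

Dependence holds iff the 3×3 matrix [e₁ e₂ e₃] is singular.
Cofactor expansion gives det = 54 - 2*λ.
Setting this to zero gives λ = 27.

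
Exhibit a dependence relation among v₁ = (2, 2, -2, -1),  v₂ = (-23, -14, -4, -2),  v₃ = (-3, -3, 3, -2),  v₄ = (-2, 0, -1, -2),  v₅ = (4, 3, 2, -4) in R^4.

2v₁ - v₂ + 3v₃ + 3v₄ - 3v₅ = 0

Row-reduce the matrix with v₁, v₂, v₃, v₄, v₅ as columns; the null space gives the coefficients.
The free variable yields coefficients (2, -1, 3, 3, -3) (any nonzero multiple also works).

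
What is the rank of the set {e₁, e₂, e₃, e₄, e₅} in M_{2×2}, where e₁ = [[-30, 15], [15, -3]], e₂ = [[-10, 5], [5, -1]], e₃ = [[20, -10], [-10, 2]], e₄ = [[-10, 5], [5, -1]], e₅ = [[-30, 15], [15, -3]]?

rank 1

Use coordinates relative to {E₁₁, E₁₂, E₂₁, E₂₂}.
Form the matrix with e₁, e₂, e₃, e₄, e₅ as columns and reduce.
The echelon form has 1 nonzero row, so the rank is 1.
(With 5 elements in a 4-dimensional space the rank is at most 4.)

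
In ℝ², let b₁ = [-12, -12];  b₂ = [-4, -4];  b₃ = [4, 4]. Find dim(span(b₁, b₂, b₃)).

1

Row-reduce the 3×2 matrix with these as rows.
There is 1 pivot column, so rank = 1.
(With 3 elements in a 2-dimensional space the rank is at most 2.)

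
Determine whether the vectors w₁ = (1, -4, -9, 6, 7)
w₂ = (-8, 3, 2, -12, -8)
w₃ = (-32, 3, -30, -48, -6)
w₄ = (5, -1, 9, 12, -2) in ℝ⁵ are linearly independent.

Place the vectors as rows of a 4×5 matrix and reduce to echelon form.
The reduction yields 3 nonzero rows, so the rank is 3.
Since rank 3 < 4, the set is linearly dependent.
Indeed 2w₁ + 3w₂ - w₃ - 2w₄ = 0.

linearly dependent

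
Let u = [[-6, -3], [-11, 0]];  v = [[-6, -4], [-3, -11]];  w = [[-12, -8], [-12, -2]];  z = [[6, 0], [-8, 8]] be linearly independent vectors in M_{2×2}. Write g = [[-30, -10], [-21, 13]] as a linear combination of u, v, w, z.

g = 2u - 3v + 2w - 2z

Identify each element with its coordinate vector in ℝ⁴ via {E₁₁, E₁₂, E₂₁, E₂₂}.
Solve the system with u, v, w, z as columns and g as the right-hand side.
Row-reducing the augmented matrix gives the unique coefficients (a₁, …, a₄) = (2, -3, 2, -2).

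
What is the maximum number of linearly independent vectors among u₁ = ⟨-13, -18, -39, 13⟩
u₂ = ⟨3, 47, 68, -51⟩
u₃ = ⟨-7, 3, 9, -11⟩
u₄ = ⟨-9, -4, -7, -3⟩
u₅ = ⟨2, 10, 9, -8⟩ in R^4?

3

Apply Gaussian elimination to the matrix whose rows are u₁, u₂, u₃, u₄, u₅.
Exactly 3 pivots survive; hence the rank is 3.
(With 5 elements in a 4-dimensional space the rank is at most 4.)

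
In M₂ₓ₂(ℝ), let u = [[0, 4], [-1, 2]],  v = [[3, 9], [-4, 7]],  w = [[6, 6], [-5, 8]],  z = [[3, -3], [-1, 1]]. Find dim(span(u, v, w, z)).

Pass to coordinate vectors with respect to the basis {E₁₁, E₁₂, E₂₁, E₂₂}.
Form the matrix with u, v, w, z as columns and reduce.
The echelon form has 2 nonzero rows, so the rank is 2.

2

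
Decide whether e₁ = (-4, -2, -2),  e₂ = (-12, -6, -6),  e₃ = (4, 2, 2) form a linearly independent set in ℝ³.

linearly dependent

Place the vectors as rows of a 3×3 matrix and reduce to echelon form.
The reduction yields 1 nonzero row, so the rank is 1.
Since rank 1 < 3, the set is linearly dependent.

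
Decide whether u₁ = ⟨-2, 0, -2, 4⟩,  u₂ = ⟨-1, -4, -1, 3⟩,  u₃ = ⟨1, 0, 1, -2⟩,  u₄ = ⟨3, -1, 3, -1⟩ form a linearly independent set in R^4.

One vector is a scalar multiple of another, so the set is dependent.

linearly dependent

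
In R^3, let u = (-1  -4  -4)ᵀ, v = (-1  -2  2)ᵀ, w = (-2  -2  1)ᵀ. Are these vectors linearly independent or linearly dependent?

linearly independent

Place the vectors as rows of a 3×3 matrix and reduce to echelon form.
The reduction yields 3 nonzero rows, so the rank is 3.
Since rank = 3 (the number of vectors), the set is linearly independent.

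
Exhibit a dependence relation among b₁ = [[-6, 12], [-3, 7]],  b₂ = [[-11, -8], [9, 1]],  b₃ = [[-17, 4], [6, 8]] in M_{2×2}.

b₁ + b₂ - b₃ = 0

Write each element as a vector in ℝ⁴ using {E₁₁, E₁₂, E₂₁, E₂₂}.
Solve the homogeneous system with b₁, b₂, b₃ as columns by row-reducing the coefficient matrix.
One solution (up to scaling) is (1, 1, -1).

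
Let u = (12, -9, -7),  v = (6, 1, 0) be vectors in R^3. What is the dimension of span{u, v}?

2

Put the 3×2 matrix [u|v] into echelon form.
Exactly 2 pivots survive; hence the rank is 2.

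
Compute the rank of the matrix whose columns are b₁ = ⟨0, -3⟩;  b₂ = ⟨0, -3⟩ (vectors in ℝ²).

rank 1

Apply Gaussian elimination to the matrix whose rows are b₁, b₂.
Reduction leaves 1 leading entry, giving rank 1.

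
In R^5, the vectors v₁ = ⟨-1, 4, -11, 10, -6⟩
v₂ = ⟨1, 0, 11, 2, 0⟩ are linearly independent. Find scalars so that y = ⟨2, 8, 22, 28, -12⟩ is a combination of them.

y = 2v₁ + 4v₂

Set up the augmented matrix [v₁ | v₂ | y] and row-reduce.
Back-substitution yields (c₁, c₂) = (2, 4).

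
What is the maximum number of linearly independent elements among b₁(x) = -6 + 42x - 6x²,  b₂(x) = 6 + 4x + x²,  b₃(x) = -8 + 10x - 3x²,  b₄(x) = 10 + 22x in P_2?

Pass to coordinate vectors with respect to the basis {1, x, x²}.
Form the matrix with b₁, b₂, b₃, b₄ as columns and reduce.
There are 2 pivot columns, so rank = 2.
(With 4 elements in a 3-dimensional space the rank is at most 3.)

2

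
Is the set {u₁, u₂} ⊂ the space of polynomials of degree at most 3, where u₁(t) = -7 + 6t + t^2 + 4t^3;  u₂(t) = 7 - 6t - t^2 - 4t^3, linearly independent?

Write each element as a coordinate vector in ℝ⁴ using {1, t, …, t^3}.
Row-reduce the matrix whose columns are u₁, u₂.
The reduction yields 1 nonzero row, so the rank is 1.
Since rank 1 < 2, the set is linearly dependent.

linearly dependent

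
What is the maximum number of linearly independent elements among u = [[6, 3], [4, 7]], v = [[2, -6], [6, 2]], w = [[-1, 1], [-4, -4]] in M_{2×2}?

Use coordinates relative to {E₁₁, E₁₂, E₂₁, E₂₂}.
Form the matrix with u, v, w as columns and reduce.
There are 3 pivot columns, so rank = 3.

3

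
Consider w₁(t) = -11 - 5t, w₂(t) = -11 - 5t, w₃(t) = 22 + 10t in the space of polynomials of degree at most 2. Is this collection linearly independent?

linearly dependent

Take coordinates with respect to the standard basis {1, t, t²}.
Form the 3×3 matrix with these as columns; its determinant is 0.
A zero determinant means the columns are linearly dependent.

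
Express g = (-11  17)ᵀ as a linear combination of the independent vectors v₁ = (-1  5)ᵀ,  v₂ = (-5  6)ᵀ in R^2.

g = v₁ + 2v₂

Write g = α₁v₁ + α₂v₂ and equate components.
Back-substitution yields (α₁, α₂) = (1, 2).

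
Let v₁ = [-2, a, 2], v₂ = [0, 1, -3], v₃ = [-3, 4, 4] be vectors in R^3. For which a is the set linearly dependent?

The vectors are dependent exactly when the determinant of the matrix with rows v₁, v₂, v₃ vanishes.
Cofactor expansion gives det = 9*a - 26.
This vanishes exactly when a = 26/9.

a = 26/9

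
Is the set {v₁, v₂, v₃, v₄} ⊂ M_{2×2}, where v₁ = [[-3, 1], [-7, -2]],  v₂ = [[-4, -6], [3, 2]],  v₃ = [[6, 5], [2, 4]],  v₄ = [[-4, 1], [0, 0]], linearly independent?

Take coordinates with respect to the standard basis {E₁₁, E₁₂, E₂₁, E₂₂}.
Form the 4×4 matrix with these as columns; its determinant is -872.
A nonzero determinant means the columns are linearly independent.

linearly independent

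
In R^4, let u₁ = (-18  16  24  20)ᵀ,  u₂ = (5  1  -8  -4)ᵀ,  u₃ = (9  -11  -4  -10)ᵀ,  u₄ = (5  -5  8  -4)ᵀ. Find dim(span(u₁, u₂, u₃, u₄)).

Form the matrix with u₁, u₂, u₃, u₄ as columns and reduce.
Exactly 3 pivots survive; hence the rank is 3.

dim = 3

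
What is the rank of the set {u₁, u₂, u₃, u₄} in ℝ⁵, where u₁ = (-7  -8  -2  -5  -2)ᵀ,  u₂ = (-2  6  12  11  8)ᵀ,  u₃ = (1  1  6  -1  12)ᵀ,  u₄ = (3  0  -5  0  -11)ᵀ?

rank 4

Row-reduce the 4×5 matrix with these as rows.
Reduction leaves 4 leading entries, giving rank 4.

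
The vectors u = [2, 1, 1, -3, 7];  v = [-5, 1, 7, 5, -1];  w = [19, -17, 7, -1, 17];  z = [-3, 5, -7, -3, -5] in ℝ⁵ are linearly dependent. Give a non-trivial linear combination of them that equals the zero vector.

2v + w + 3z = 0

Solve the homogeneous system with u, v, w, z as columns by row-reducing the coefficient matrix.
One solution (up to scaling) is (0, 2, 1, 3).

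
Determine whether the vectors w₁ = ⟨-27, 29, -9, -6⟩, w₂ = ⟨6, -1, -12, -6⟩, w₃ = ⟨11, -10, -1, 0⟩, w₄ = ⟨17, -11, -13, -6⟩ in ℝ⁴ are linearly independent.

Row-reduce the matrix whose columns are w₁, w₂, w₃, w₄.
The reduction yields 2 nonzero rows, so the rank is 2.
Since rank 2 < 4, the set is linearly dependent.
Indeed w₁ - w₂ + 3w₃ = 0.

linearly dependent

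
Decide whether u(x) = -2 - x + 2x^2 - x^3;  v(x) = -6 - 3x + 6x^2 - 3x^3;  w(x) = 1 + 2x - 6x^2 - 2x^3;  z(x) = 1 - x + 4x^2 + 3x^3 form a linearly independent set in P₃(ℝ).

Take coordinates with respect to the standard basis {1, x, …, x^3}.
One vector is a scalar multiple of another, so the set is dependent.

linearly dependent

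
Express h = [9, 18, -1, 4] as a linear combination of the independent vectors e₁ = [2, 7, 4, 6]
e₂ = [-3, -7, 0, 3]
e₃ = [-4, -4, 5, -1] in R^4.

Write h = α₁e₁ + … + α₃e₃ and equate components.
The system has the unique solution (α₁, α₂, α₃) = (1, -1, -1).

h = e₁ - e₂ - e₃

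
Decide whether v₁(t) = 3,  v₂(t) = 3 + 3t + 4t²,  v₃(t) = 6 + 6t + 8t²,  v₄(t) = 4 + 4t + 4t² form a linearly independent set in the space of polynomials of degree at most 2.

Write each element as a coordinate vector in ℝ³ using {1, t, t²}.
There are 4 vectors in a 3-dimensional space, so they cannot be linearly independent.

linearly dependent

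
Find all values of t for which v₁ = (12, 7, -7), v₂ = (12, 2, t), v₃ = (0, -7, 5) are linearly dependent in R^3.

t = -24/7

Dependence holds iff the 3×3 matrix [v₁ v₂ v₃] is singular.
The determinant works out to 84*t + 288.
Setting this to zero gives t = -24/7.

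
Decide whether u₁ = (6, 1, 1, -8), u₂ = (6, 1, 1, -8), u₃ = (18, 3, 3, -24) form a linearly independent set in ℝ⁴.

linearly dependent

Two of the vectors are equal, giving an immediate dependence.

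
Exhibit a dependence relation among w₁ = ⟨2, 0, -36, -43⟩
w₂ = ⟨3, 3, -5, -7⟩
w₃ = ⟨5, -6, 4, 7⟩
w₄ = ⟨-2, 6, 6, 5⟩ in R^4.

w₁ - 2w₂ + 2w₃ + 3w₄ = 0

Set up α₁w₁ + … + α₄w₄ = 0 and solve the homogeneous system.
One solution (up to scaling) is (1, -2, 2, 3).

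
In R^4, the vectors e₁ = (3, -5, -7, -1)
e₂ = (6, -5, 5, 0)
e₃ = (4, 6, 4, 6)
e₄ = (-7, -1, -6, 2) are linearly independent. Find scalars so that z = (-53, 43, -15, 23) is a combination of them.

Solve the system with e₁, e₂, e₃, e₄ as columns and z as the right-hand side.
Row-reducing the augmented matrix gives the unique coefficients (a₁, …, a₄) = (-3, -4, 2, 4).

z = -3e₁ - 4e₂ + 2e₃ + 4e₄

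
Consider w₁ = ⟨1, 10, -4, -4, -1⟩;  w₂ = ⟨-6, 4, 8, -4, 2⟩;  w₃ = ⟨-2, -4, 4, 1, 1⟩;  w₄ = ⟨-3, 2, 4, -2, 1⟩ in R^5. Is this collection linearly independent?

linearly dependent

Place the vectors as rows of a 4×5 matrix and reduce to echelon form.
The reduction yields 2 nonzero rows, so the rank is 2.
Since rank 2 < 4, the set is linearly dependent.
Indeed 2w₁ - w₂ + 4w₃ = 0.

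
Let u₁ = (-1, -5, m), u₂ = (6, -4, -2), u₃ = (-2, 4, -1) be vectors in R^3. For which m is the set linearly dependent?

m = 31/8

Place the vectors as rows of a 3×3 matrix; dependence ⇔ determinant zero.
Cofactor expansion gives det = 16*m - 62.
Solving 16*m - 62 = 0 yields m = 31/8.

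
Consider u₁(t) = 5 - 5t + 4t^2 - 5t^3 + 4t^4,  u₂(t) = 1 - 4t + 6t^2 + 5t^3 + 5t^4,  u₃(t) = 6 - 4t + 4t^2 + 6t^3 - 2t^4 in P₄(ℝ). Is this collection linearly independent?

linearly independent

Write each element as a coordinate vector in ℝ⁵ using {1, t, …, t^4}.
Place the vectors as rows of a 3×5 matrix and reduce to echelon form.
The reduction yields 3 nonzero rows, so the rank is 3.
Since rank = 3 (the number of vectors), the set is linearly independent.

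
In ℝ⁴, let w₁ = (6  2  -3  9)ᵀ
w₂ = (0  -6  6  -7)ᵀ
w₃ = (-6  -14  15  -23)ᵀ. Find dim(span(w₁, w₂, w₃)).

Form the matrix with w₁, w₂, w₃ as columns and reduce.
There are 2 pivot columns, so rank = 2.

dim = 2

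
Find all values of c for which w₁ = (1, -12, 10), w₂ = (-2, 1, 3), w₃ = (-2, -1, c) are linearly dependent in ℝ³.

Place the vectors as rows of a 3×3 matrix; dependence ⇔ determinant zero.
The determinant works out to 115 - 23*c.
Solving 115 - 23*c = 0 yields c = 5.

c = 5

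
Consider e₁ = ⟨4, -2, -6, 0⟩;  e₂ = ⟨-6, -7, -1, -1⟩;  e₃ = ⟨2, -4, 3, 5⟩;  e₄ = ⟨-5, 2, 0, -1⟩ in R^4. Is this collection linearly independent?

Place the vectors as rows of a 4×4 matrix and reduce to echelon form.
The reduction yields 4 nonzero rows, so the rank is 4.
Since rank = 4 (the number of vectors), the set is linearly independent.

linearly independent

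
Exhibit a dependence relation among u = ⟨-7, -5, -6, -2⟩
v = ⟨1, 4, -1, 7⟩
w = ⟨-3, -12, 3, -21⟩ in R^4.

Solve the homogeneous system with u, v, w as columns by row-reducing the coefficient matrix.
A generator of the null space is (0, 3, 1).

3v + w = 0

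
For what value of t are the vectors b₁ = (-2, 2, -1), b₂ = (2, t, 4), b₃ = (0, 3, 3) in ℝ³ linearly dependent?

The set is linearly dependent precisely when det[b₁; b₂; b₃] = 0.
The determinant works out to 6 - 6*t.
This vanishes exactly when t = 1.

t = 1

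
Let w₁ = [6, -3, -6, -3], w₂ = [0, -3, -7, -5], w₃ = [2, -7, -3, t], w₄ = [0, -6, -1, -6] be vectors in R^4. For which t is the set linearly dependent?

The vectors are dependent exactly when the determinant of the matrix with rows w₁, w₂, w₃, w₄ vanishes.
The determinant works out to 234*t + 1638.
This vanishes exactly when t = -7.

t = -7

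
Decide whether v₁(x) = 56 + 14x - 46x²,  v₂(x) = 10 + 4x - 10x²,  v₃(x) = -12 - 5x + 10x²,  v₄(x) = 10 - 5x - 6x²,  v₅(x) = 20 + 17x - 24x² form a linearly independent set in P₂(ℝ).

Write each element as a coordinate vector in ℝ³ using {1, x, x²}.
There are 5 vectors in a 3-dimensional space, so they cannot be linearly independent.

linearly dependent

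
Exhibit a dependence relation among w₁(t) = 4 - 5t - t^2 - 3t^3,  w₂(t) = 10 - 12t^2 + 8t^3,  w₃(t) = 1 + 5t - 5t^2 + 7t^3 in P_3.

2w₁ - w₂ + 2w₃ = 0

Write each element as a vector in ℝ⁴ using {1, t, …, t^3}.
Write the vectors as columns of a matrix and find a nonzero vector in its null space.
The free variable yields coefficients (2, -1, 2) (any nonzero multiple also works).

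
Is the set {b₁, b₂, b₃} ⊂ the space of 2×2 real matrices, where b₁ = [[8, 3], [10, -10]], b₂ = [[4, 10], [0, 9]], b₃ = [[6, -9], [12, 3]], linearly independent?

linearly independent

Take coordinates with respect to the standard basis {E₁₁, E₁₂, E₂₁, E₂₂}.
Row-reduce the matrix whose columns are b₁, b₂, b₃.
The reduction yields 3 nonzero rows, so the rank is 3.
Since rank = 3 (the number of vectors), the set is linearly independent.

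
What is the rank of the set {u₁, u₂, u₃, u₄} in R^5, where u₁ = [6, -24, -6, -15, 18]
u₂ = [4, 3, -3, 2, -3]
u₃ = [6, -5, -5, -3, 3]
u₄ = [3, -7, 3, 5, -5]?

Apply Gaussian elimination to the matrix whose rows are u₁, u₂, u₃, u₄.
The echelon form has 3 nonzero rows, so the rank is 3.

rank 3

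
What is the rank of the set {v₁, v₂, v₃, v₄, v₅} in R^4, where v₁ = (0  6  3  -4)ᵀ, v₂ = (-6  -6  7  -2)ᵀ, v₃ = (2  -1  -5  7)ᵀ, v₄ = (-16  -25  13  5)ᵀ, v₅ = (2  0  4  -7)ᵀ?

Put the 4×5 matrix [v₁|v₂|v₃|v₄|v₅] into echelon form.
Reduction leaves 4 leading entries, giving rank 4.
(With 5 elements in a 4-dimensional space the rank is at most 4.)

4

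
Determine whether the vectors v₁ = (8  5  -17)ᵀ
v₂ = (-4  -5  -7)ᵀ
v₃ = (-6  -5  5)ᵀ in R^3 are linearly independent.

linearly dependent

Form the 3×3 matrix with these as columns; its determinant is 0.
A zero determinant means the columns are linearly dependent.
Indeed v₁ - v₂ + 2v₃ = 0.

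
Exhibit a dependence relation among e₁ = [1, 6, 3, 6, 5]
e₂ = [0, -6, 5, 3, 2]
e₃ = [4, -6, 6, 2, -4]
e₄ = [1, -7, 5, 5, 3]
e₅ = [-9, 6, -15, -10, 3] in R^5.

Write the vectors as columns of a matrix and find a nonzero vector in its null space.
One solution (up to scaling) is (1, 0, 2, 0, 1).

e₁ + 2e₃ + e₅ = 0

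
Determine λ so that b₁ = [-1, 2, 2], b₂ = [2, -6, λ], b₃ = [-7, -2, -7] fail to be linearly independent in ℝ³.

Dependence holds iff the 3×3 matrix [b₁ b₂ b₃] is singular.
Cofactor expansion gives det = -16*λ - 106.
Setting this to zero gives λ = -53/8.

λ = -53/8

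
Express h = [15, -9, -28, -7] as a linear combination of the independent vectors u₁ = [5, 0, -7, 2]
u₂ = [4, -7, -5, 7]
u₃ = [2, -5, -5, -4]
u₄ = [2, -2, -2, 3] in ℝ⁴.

Write h = c₁u₁ + … + c₄u₄ and equate components.
Row-reducing the augmented matrix gives the unique coefficients (c₁, …, c₄) = (3, 1, 2, -4).

h = 3u₁ + u₂ + 2u₃ - 4u₄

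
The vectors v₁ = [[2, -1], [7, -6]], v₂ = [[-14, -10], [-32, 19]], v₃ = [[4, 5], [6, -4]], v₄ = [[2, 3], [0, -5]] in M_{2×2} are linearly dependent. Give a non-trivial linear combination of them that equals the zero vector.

2v₁ + v₂ + 3v₃ - v₄ = 0

Take coordinates with respect to {E₁₁, E₁₂, E₂₁, E₂₂}.
Row-reduce the matrix with v₁, v₂, v₃, v₄ as columns; the null space gives the coefficients.
One solution (up to scaling) is (2, 1, 3, -1).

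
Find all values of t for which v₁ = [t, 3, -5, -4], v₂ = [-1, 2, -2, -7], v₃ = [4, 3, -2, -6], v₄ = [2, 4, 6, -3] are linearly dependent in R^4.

t = 43/4

Place the vectors as rows of a 4×4 matrix; dependence ⇔ determinant zero.
The determinant works out to 731 - 68*t.
Solving 731 - 68*t = 0 yields t = 43/4.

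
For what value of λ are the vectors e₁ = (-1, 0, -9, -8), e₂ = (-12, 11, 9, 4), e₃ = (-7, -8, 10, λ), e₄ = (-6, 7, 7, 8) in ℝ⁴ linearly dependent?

λ = -39

The set is linearly dependent precisely when det[e₁; e₂; e₃; e₄] = 0.
Expanding, det = -148*λ - 5772.
Setting this to zero gives λ = -39.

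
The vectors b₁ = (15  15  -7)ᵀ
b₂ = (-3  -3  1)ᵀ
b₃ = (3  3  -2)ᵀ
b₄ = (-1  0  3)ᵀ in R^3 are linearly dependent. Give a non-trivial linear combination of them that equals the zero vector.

Row-reduce the matrix with b₁, b₂, b₃, b₄ as columns; the null space gives the coefficients.
One solution (up to scaling) is (1, 3, -2, 0).

b₁ + 3b₂ - 2b₃ = 0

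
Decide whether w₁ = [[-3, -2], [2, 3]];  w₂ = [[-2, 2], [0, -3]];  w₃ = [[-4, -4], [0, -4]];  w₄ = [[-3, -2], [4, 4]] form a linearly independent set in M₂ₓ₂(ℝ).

linearly independent

Write each element as a coordinate vector in ℝ⁴ using {E₁₁, E₁₂, E₂₁, E₂₂}.
Place the vectors as rows of a 4×4 matrix and reduce to echelon form.
The reduction yields 4 nonzero rows, so the rank is 4.
Since rank = 4 (the number of vectors), the set is linearly independent.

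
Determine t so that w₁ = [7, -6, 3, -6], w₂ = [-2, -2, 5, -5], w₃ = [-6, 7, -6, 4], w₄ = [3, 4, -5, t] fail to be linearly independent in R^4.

t = 46

The set is linearly dependent precisely when det[w₁; w₂; w₃; w₄] = 0.
The determinant works out to 13*t - 598.
Setting this to zero gives t = 46.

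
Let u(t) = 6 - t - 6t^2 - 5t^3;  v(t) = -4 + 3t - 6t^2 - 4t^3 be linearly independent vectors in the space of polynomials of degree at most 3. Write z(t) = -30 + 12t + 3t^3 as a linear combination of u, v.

Work in coordinates with respect to the standard basis {1, t, …, t^3}.
Set up the augmented matrix [u | v | z] and row-reduce.
Back-substitution yields (α₁, α₂) = (-3, 3).

z = -3u + 3v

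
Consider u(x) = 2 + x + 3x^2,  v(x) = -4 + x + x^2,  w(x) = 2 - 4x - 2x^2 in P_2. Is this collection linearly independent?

Take coordinates with respect to the standard basis {1, x, x^2}.
Row-reduce the matrix whose columns are u, v, w.
The reduction yields 3 nonzero rows, so the rank is 3.
Since rank = 3 (the number of vectors), the set is linearly independent.

linearly independent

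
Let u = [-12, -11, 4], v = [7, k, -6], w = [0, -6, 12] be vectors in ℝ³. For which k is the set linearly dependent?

The vectors are dependent exactly when the determinant of the matrix with rows u, v, w vanishes.
The determinant works out to 1188 - 144*k.
This vanishes exactly when k = 33/4.

k = 33/4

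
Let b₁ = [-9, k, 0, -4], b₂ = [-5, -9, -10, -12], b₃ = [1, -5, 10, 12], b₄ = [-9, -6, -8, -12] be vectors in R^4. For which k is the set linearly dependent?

k = -1/3

The vectors are dependent exactly when the determinant of the matrix with rows b₁, b₂, b₃, b₄ vanishes.
Expanding, det = -96*k - 32.
Setting this to zero gives k = -1/3.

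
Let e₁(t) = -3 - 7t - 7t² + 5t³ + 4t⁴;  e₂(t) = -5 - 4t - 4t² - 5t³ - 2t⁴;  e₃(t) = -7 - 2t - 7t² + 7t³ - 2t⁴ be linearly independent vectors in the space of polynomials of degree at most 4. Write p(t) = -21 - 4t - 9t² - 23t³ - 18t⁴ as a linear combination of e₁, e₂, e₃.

Work in coordinates with respect to the standard basis {1, t, …, t⁴}.
Write p = a₁e₁ + … + a₃e₃ and equate components.
Back-substitution yields (a₁, a₂, a₃) = (-2, 4, 1).

p = -2e₁ + 4e₂ + e₃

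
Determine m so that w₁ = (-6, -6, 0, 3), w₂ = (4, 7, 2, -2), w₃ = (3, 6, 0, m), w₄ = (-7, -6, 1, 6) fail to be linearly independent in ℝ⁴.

m = -33/2

The vectors are dependent exactly when the determinant of the matrix with rows w₁, w₂, w₃, w₄ vanishes.
Cofactor expansion gives det = 6*m + 99.
This vanishes exactly when m = -33/2.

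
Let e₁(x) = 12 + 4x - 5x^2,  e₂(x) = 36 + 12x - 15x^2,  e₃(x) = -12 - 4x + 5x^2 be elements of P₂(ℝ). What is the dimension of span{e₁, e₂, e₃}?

Pass to coordinate vectors with respect to the basis {1, x, x^2}.
Put the 3×3 matrix [e₁|e₂|e₃] into echelon form.
There is 1 pivot column, so rank = 1.

dim = 1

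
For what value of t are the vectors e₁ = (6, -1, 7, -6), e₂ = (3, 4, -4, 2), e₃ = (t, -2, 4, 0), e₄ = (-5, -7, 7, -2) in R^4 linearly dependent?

t = 11/9

The set is linearly dependent precisely when det[e₁; e₂; e₃; e₄] = 0.
Cofactor expansion gives det = 44 - 36*t.
Solving 44 - 36*t = 0 yields t = 11/9.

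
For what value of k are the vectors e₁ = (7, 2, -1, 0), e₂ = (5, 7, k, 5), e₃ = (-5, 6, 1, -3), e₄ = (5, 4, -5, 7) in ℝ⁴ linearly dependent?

k = -49/11

The vectors are dependent exactly when the determinant of the matrix with rows e₁, e₂, e₃, e₄ vanishes.
The determinant works out to -418*k - 1862.
This vanishes exactly when k = -49/11.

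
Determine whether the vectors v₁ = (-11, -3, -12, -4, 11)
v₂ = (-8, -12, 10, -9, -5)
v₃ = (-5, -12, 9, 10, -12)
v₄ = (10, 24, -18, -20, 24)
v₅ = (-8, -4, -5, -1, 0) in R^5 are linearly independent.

linearly dependent

One vector is a scalar multiple of another, so the set is dependent.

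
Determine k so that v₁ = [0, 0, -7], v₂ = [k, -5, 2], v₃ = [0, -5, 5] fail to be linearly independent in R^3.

The set is linearly dependent precisely when det[v₁; v₂; v₃] = 0.
Expanding, det = 35*k.
Solving 35*k = 0 yields k = 0.

k = 0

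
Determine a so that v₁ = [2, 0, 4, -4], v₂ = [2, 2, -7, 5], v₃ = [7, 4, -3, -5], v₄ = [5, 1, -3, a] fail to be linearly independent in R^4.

a = 8

The vectors are dependent exactly when the determinant of the matrix with rows v₁, v₂, v₃, v₄ vanishes.
The determinant works out to 20*a - 160.
This vanishes exactly when a = 8.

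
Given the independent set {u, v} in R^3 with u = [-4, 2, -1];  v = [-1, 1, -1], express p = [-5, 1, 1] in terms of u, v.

p = 2u - 3v

Write p = α₁u + α₂v and equate components.
Back-substitution yields (α₁, α₂) = (2, -3).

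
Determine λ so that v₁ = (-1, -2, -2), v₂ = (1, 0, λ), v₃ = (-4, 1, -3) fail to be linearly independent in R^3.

λ = 8/9

Dependence holds iff the 3×3 matrix [v₁ v₂ v₃] is singular.
Expanding, det = 9*λ - 8.
This vanishes exactly when λ = 8/9.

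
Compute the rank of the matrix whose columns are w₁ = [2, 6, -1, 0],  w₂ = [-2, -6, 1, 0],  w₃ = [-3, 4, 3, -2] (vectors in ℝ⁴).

rank 2

Apply Gaussian elimination to the matrix whose rows are w₁, w₂, w₃.
Exactly 2 pivots survive; hence the rank is 2.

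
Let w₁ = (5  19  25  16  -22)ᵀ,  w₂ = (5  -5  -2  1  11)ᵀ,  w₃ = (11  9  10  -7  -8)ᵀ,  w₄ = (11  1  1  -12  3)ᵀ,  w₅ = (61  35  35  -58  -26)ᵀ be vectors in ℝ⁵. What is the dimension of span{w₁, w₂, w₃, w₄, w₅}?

3

Put the 5×5 matrix [w₁|w₂|w₃|w₄|w₅] into echelon form.
Exactly 3 pivots survive; hence the rank is 3.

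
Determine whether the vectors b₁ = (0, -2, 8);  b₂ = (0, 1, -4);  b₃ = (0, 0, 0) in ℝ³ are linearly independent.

One of the vectors is the zero vector, so the set is linearly dependent.

linearly dependent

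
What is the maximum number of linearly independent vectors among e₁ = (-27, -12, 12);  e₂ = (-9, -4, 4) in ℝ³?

1

Put the 3×2 matrix [e₁|e₂] into echelon form.
The echelon form has 1 nonzero row, so the rank is 1.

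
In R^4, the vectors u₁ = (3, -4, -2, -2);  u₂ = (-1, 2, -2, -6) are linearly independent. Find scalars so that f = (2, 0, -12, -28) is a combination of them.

f = 2u₁ + 4u₂

Write f = α₁u₁ + α₂u₂ and equate components.
The system has the unique solution (α₁, α₂) = (2, 4).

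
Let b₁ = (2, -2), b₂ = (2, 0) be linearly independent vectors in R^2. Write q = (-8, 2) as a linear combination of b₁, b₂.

Since b₁, b₂ are independent, the coefficients expressing q are uniquely determined by a linear system.
Row-reducing the augmented matrix gives the unique coefficients (c₁, c₂) = (-1, -3).

q = -b₁ - 3b₂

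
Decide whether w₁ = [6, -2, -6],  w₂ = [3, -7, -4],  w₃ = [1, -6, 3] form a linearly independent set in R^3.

linearly independent

Place the vectors as rows of a 3×3 matrix and reduce to echelon form.
The reduction yields 3 nonzero rows, so the rank is 3.
Since rank = 3 (the number of vectors), the set is linearly independent.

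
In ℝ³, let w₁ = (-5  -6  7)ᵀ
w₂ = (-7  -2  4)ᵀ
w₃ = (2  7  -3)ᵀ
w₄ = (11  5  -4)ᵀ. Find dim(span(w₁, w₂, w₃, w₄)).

3

Row-reduce the 4×3 matrix with these as rows.
The echelon form has 3 nonzero rows, so the rank is 3.
(With 4 elements in a 3-dimensional space the rank is at most 3.)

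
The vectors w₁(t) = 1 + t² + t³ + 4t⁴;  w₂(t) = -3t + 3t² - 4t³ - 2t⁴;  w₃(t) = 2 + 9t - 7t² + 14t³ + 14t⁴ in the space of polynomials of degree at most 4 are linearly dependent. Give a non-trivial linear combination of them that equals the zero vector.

2w₁ - 3w₂ - w₃ = 0

Take coordinates with respect to {1, t, …, t⁴}.
Solve the homogeneous system with w₁, w₂, w₃ as columns by row-reducing the coefficient matrix.
One solution (up to scaling) is (2, -3, -1).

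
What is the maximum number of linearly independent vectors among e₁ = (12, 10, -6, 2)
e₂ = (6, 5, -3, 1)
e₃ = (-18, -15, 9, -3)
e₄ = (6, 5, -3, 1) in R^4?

Row-reduce the 4×4 matrix with these as rows.
Reduction leaves 1 leading entry, giving rank 1.

1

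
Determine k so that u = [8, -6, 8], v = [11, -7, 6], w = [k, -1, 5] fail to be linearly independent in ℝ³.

The vectors are dependent exactly when the determinant of the matrix with rows u, v, w vanishes.
The determinant works out to 20*k + 10.
Setting this to zero gives k = -1/2.

k = -1/2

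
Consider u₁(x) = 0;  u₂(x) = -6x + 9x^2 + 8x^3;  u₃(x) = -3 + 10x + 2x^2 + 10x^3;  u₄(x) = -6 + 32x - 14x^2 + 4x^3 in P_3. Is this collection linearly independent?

linearly dependent

Write each element as a coordinate vector in ℝ⁴ using {1, x, …, x^3}.
One of the vectors is the zero vector, so the set is linearly dependent.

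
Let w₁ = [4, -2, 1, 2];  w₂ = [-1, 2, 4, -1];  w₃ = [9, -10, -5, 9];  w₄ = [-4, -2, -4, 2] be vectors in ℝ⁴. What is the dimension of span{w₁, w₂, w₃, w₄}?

Put the 4×4 matrix [w₁|w₂|w₃|w₄] into echelon form.
The echelon form has 3 nonzero rows, so the rank is 3.

3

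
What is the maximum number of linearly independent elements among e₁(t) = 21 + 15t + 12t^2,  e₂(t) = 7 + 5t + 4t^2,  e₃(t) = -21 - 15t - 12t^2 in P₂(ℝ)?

1

Pass to coordinate vectors with respect to the basis {1, t, t^2}.
Put the 3×3 matrix [e₁|e₂|e₃] into echelon form.
Reduction leaves 1 leading entry, giving rank 1.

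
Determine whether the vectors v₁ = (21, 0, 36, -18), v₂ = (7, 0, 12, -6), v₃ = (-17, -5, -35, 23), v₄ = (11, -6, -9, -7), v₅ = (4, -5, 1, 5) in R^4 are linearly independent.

linearly dependent

There are 5 vectors in a 4-dimensional space, so they cannot be linearly independent.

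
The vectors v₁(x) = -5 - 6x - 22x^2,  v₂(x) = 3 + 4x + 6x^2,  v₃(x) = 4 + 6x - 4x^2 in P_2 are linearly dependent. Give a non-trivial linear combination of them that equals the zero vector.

Write each element as a vector in ℝ³ using {1, x, x^2}.
Row-reduce the matrix with v₁, v₂, v₃ as columns; the null space gives the coefficients.
One solution (up to scaling) is (1, 3, -1).

v₁ + 3v₂ - v₃ = 0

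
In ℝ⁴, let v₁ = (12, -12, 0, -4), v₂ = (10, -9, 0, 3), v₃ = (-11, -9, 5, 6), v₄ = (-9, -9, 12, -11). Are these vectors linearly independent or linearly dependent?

linearly independent

Place the vectors as rows of a 4×4 matrix and reduce to echelon form.
The reduction yields 4 nonzero rows, so the rank is 4.
Since rank = 4 (the number of vectors), the set is linearly independent.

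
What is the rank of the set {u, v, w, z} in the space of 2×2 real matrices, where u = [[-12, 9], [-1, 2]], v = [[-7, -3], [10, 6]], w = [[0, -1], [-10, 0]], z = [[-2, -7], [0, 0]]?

Pass to coordinate vectors with respect to the basis {E₁₁, E₁₂, E₂₁, E₂₂}.
Apply Gaussian elimination to the matrix whose rows are u, v, w, z.
Reduction leaves 4 leading entries, giving rank 4.

rank 4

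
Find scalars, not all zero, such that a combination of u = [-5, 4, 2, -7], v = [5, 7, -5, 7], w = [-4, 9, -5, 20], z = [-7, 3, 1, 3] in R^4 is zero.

Solve the homogeneous system with u, v, w, z as columns by row-reducing the coefficient matrix.
One solution (up to scaling) is (1, -1, 1, -2).

u - v + w - 2z = 0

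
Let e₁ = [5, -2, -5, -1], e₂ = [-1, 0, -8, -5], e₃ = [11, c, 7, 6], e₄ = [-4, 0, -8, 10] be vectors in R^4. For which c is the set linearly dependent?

c = -38/11

Place the vectors as rows of a 4×4 matrix; dependence ⇔ determinant zero.
The determinant works out to 726*c + 2508.
Solving 726*c + 2508 = 0 yields c = -38/11.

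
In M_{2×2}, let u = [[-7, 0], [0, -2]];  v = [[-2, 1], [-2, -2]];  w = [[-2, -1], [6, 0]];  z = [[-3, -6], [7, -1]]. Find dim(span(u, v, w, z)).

dim = 4

Represent each element by its coordinate vector in ℝ⁴.
Form the matrix with u, v, w, z as columns and reduce.
The echelon form has 4 nonzero rows, so the rank is 4.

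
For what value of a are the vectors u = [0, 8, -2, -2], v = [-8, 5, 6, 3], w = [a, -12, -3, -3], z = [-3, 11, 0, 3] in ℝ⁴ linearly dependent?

a = 33/5

The vectors are dependent exactly when the determinant of the matrix with rows u, v, w, z vanishes.
Cofactor expansion gives det = 240*a - 1584.
Setting this to zero gives a = 33/5.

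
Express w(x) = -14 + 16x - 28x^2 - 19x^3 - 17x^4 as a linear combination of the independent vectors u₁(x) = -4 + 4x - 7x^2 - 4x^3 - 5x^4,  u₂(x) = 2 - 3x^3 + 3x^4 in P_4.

w = 4u₁ + u₂

Identify each element with its coordinate vector in ℝ⁵ via {1, x, …, x^4}.
Write w = c₁u₁ + c₂u₂ and equate components.
Back-substitution yields (c₁, c₂) = (4, 1).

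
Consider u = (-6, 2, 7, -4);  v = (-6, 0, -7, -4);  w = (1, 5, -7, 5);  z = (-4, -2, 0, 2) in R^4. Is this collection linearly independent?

linearly independent

The matrix [u|v|w|z] has determinant -3388.
A nonzero determinant means the columns are linearly independent.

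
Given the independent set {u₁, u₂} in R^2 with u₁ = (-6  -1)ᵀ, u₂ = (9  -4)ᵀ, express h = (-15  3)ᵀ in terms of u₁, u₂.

h = u₁ - u₂

Since u₁, u₂ are independent, the coefficients expressing h are uniquely determined by a linear system.
Back-substitution yields (c₁, c₂) = (1, -1).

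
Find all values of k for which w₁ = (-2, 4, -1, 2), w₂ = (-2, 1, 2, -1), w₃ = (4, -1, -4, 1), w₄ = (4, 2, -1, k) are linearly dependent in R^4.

The vectors are dependent exactly when the determinant of the matrix with rows w₁, w₂, w₃, w₄ vanishes.
Cofactor expansion gives det = 6*k + 48.
Setting this to zero gives k = -8.

k = -8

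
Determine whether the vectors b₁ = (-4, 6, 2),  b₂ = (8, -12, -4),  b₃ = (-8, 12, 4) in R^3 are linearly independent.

linearly dependent

Form the 3×3 matrix with these as columns; its determinant is 0.
A zero determinant means the columns are linearly dependent.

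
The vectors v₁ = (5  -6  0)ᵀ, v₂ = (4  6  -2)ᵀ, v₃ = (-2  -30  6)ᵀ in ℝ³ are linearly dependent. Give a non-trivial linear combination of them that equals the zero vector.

2v₁ - 3v₂ - v₃ = 0

Row-reduce the matrix with v₁, v₂, v₃ as columns; the null space gives the coefficients.
A generator of the null space is (2, -3, -1).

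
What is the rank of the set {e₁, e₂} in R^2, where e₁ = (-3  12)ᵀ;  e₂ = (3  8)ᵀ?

2

Apply Gaussian elimination to the matrix whose rows are e₁, e₂.
Reduction leaves 2 leading entries, giving rank 2.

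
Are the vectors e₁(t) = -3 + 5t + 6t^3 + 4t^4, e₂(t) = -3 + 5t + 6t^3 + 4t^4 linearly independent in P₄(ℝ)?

Take coordinates with respect to the standard basis {1, t, …, t^4}.
Row-reduce the matrix whose columns are e₁, e₂.
The reduction yields 1 nonzero row, so the rank is 1.
Since rank 1 < 2, the set is linearly dependent.
Indeed e₁ - e₂ = 0.

linearly dependent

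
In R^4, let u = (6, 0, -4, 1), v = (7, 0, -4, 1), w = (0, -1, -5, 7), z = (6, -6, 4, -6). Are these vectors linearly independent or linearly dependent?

Place the vectors as rows of a 4×4 matrix and reduce to echelon form.
The reduction yields 4 nonzero rows, so the rank is 4.
Since rank = 4 (the number of vectors), the set is linearly independent.

linearly independent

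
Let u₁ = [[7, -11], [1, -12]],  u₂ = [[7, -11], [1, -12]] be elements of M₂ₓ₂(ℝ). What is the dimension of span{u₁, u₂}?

Use coordinates relative to {E₁₁, E₁₂, E₂₁, E₂₂}.
Row-reduce the 2×4 matrix with these as rows.
Exactly 1 pivot survives; hence the rank is 1.

1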